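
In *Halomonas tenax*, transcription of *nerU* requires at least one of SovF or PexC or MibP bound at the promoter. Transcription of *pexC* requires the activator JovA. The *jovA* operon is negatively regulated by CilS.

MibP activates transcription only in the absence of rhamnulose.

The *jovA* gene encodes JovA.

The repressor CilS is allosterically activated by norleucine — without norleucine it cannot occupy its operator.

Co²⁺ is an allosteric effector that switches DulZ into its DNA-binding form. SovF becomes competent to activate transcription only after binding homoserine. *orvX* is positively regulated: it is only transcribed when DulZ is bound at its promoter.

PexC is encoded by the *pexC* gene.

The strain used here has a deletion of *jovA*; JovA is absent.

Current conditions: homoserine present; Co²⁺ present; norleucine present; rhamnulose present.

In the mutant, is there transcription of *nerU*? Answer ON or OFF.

ON

Homoserine is present, so SovF is active.
JovA is non-functional in this strain, so it has no effect.
Required activator JovA is absent, so *pexC* is not transcribed.
So PexC is not produced.
Rhamnulose is present, so MibP is inactive.
Activator SovF is present, so *nerU* is transcribed.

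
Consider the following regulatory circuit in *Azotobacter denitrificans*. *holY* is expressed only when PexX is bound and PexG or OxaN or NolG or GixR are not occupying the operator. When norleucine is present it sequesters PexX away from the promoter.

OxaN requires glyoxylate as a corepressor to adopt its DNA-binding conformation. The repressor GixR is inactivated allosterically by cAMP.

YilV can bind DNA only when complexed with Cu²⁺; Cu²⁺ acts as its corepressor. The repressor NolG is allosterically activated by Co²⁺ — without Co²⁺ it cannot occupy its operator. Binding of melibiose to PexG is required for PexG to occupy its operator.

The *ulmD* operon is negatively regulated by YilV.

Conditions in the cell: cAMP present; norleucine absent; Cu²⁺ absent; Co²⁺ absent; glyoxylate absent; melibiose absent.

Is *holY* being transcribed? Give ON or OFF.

Melibiose is absent, so PexG is inactive.
Glyoxylate is absent, so OxaN is inactive.
Co²⁺ is absent, so NolG is inactive.
Norleucine is absent, so PexX is active.
cAMP is present, so GixR is inactive.
No repressor is bound and PexX is active, so *holY* is transcribed.

ON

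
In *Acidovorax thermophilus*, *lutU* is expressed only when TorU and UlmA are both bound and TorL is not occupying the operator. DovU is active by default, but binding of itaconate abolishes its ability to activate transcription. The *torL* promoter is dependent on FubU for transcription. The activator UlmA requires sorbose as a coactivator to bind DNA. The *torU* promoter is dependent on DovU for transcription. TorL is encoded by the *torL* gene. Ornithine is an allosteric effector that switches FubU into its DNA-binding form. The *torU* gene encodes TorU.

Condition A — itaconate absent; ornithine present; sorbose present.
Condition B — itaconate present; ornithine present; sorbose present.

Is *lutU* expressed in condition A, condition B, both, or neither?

Condition A:
Itaconate is absent, so DovU is active.
No repressor is bound and DovU is active, so *torU* is transcribed.
So TorU is produced and active.
Ornithine is present, so FubU is active.
No repressor is bound and FubU is active, so *torL* is transcribed.
So TorL is produced and active.
Sorbose is present, so UlmA is active.
With repressor TorL bound, *lutU* is not transcribed.
→ *lutU* is OFF in A.
Condition B:
Itaconate is present, so DovU is inactive.
Required activator DovU is absent, so *torU* is not transcribed.
So TorU is not produced.
Ornithine is present, so FubU is active.
No repressor is bound and FubU is active, so *torL* is transcribed.
So TorL is produced and active.
Sorbose is present, so UlmA is active.
With repressor TorL bound, *lutU* is not transcribed.
→ *lutU* is OFF in B.

neither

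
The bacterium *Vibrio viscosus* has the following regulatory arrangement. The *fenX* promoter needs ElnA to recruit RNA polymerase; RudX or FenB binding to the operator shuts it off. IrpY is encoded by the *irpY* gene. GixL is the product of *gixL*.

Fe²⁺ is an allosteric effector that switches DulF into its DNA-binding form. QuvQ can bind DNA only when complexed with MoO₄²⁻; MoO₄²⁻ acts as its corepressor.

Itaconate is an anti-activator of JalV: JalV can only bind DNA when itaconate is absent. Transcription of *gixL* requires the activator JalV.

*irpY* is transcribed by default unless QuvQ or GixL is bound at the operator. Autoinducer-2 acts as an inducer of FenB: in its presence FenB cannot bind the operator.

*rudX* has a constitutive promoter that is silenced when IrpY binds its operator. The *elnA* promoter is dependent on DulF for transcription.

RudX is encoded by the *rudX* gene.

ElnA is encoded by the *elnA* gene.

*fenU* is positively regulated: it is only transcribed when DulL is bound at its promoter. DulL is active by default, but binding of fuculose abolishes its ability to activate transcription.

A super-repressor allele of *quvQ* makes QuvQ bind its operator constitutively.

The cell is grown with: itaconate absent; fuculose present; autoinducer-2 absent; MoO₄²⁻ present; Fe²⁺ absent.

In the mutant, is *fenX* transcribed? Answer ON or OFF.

OFF

QuvQ is constitutively active in this strain.
Itaconate is absent, so JalV is active.
No repressor is bound and JalV is active, so *gixL* is transcribed.
So GixL is produced and active.
With repressor QuvQ bound, *irpY* is not transcribed.
So IrpY is not produced.
With no repressor bound, *rudX* is transcribed.
So RudX is produced and active.
Autoinducer-2 is absent, so FenB is active.
Fe²⁺ is absent, so DulF is inactive.
Required activator DulF is absent, so *elnA* is not transcribed.
So ElnA is not produced.
With repressor RudX bound, *fenX* is not transcribed.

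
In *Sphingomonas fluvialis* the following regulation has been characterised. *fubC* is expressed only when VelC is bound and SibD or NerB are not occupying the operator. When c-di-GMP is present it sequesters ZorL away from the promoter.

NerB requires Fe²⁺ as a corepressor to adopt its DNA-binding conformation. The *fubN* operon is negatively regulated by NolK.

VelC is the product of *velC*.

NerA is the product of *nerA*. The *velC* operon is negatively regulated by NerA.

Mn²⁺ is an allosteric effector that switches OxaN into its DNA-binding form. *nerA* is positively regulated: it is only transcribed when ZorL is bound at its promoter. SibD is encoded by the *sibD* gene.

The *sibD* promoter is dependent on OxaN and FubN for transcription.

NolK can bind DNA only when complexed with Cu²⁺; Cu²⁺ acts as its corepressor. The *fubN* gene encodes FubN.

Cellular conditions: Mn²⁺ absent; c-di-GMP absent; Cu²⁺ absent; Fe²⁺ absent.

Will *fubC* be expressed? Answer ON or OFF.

OFF

Mn²⁺ is absent, so OxaN is inactive.
Cu²⁺ is absent, so NolK is inactive.
With no repressor bound, *fubN* is transcribed.
So FubN is produced and active.
Required activator OxaN is absent, so *sibD* is not transcribed.
So SibD is not produced.
c-di-GMP is absent, so ZorL is active.
No repressor is bound and ZorL is active, so *nerA* is transcribed.
So NerA is produced and active.
With repressor NerA bound, *velC* is not transcribed.
So VelC is not produced.
Fe²⁺ is absent, so NerB is inactive.
Required activator VelC is absent, so *fubC* is not transcribed.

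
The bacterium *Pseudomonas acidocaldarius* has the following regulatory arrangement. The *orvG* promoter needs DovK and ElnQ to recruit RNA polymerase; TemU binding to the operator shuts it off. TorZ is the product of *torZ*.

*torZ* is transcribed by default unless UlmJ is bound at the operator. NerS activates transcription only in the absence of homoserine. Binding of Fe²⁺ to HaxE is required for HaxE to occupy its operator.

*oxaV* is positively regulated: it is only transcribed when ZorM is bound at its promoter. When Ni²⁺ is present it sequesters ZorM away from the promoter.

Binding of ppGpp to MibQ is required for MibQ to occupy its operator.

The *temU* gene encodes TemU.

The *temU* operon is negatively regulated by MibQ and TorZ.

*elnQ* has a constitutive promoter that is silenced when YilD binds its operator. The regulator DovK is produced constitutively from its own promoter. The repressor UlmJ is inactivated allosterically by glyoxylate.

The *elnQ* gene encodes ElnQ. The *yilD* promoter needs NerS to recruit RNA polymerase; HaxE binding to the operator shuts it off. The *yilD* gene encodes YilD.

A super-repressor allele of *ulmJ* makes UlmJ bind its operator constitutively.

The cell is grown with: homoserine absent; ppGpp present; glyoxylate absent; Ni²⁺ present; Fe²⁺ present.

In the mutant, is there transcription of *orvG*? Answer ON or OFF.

ppGpp is present, so MibQ is active.
UlmJ is constitutively active in this strain.
With repressor UlmJ bound, *torZ* is not transcribed.
So TorZ is not produced.
With repressor MibQ bound, *temU* is not transcribed.
So TemU is not produced.
DovK is produced constitutively and is active.
Fe²⁺ is present, so HaxE is active.
Homoserine is absent, so NerS is active.
With repressor HaxE bound, *yilD* is not transcribed.
So YilD is not produced.
With no repressor bound, *elnQ* is transcribed.
So ElnQ is produced and active.
No repressor is bound and DovK and ElnQ are active, so *orvG* is transcribed.

ON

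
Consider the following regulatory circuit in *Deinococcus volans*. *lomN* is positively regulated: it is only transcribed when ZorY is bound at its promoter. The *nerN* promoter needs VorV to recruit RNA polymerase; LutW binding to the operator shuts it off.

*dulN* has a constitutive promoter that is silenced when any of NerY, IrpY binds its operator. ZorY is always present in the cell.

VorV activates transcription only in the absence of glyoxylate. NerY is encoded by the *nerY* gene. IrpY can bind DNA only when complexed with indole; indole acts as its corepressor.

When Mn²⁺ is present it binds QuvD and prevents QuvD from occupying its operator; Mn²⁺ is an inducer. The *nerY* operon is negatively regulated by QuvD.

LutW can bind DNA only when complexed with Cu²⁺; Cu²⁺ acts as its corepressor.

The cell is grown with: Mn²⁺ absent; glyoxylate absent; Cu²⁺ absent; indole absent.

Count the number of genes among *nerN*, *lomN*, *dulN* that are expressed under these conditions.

3

Glyoxylate is absent, so VorV is active.
Cu²⁺ is absent, so LutW is inactive.
No repressor is bound and VorV is active, so *nerN* is transcribed.
→ *nerN* is ON.
ZorY is produced constitutively and is active.
No repressor is bound and ZorY is active, so *lomN* is transcribed.
→ *lomN* is ON.
Mn²⁺ is absent, so QuvD is active.
With repressor QuvD bound, *nerY* is not transcribed.
So NerY is not produced.
Indole is absent, so IrpY is inactive.
With no repressor bound, *dulN* is transcribed.
→ *dulN* is ON.
3 of the 3 genes are transcribed.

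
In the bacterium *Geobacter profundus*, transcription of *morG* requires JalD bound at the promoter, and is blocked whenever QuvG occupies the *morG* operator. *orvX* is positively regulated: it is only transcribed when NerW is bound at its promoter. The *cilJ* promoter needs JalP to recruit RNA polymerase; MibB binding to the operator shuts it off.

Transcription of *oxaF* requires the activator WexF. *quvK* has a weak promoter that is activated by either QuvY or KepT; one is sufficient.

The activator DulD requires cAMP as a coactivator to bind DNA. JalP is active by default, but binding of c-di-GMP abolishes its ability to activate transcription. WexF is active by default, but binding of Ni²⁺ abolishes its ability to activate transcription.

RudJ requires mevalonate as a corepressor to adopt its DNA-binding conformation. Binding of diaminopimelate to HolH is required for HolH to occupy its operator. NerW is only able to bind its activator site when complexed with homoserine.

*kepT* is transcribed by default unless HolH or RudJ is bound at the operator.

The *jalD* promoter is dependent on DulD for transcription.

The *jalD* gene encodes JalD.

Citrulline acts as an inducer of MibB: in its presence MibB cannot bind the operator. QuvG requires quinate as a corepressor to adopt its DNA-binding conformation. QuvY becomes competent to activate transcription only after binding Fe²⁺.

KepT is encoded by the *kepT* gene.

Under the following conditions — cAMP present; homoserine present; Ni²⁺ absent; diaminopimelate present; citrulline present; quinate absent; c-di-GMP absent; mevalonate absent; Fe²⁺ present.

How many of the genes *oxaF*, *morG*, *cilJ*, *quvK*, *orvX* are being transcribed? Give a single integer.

Ni²⁺ is absent, so WexF is active.
No repressor is bound and WexF is active, so *oxaF* is transcribed.
→ *oxaF* is ON.
cAMP is present, so DulD is active.
No repressor is bound and DulD is active, so *jalD* is transcribed.
So JalD is produced and active.
Quinate is absent, so QuvG is inactive.
No repressor is bound and JalD is active, so *morG* is transcribed.
→ *morG* is ON.
c-di-GMP is absent, so JalP is active.
Citrulline is present, so MibB is inactive.
No repressor is bound and JalP is active, so *cilJ* is transcribed.
→ *cilJ* is ON.
Fe²⁺ is present, so QuvY is active.
Diaminopimelate is present, so HolH is active.
Mevalonate is absent, so RudJ is inactive.
With repressor HolH bound, *kepT* is not transcribed.
So KepT is not produced.
Activator QuvY is present, so *quvK* is transcribed.
→ *quvK* is ON.
Homoserine is present, so NerW is active.
No repressor is bound and NerW is active, so *orvX* is transcribed.
→ *orvX* is ON.
5 of the 5 genes are transcribed.

5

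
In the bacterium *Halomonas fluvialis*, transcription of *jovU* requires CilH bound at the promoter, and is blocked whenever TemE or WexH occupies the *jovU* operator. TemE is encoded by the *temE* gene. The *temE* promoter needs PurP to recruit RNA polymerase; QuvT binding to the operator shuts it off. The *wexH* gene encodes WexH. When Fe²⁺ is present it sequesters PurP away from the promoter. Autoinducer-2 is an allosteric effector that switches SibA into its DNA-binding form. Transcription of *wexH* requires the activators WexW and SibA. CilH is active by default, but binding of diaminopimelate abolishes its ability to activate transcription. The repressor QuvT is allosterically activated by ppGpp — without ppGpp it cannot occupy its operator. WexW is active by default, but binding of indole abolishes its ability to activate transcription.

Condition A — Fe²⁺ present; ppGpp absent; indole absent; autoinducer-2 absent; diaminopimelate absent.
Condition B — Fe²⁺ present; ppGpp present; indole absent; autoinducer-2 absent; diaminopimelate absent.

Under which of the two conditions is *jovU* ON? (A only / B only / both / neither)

both

Condition A:
Fe²⁺ is present, so PurP is inactive.
ppGpp is absent, so QuvT is inactive.
Required activator PurP is absent, so *temE* is not transcribed.
So TemE is not produced.
Indole is absent, so WexW is active.
Autoinducer-2 is absent, so SibA is inactive.
Required activator SibA is absent, so *wexH* is not transcribed.
So WexH is not produced.
Diaminopimelate is absent, so CilH is active.
No repressor is bound and CilH is active, so *jovU* is transcribed.
→ *jovU* is ON in A.
Condition B:
Fe²⁺ is present, so PurP is inactive.
ppGpp is present, so QuvT is active.
With repressor QuvT bound, *temE* is not transcribed.
So TemE is not produced.
Indole is absent, so WexW is active.
Autoinducer-2 is absent, so SibA is inactive.
Required activator SibA is absent, so *wexH* is not transcribed.
So WexH is not produced.
Diaminopimelate is absent, so CilH is active.
No repressor is bound and CilH is active, so *jovU* is transcribed.
→ *jovU* is ON in B.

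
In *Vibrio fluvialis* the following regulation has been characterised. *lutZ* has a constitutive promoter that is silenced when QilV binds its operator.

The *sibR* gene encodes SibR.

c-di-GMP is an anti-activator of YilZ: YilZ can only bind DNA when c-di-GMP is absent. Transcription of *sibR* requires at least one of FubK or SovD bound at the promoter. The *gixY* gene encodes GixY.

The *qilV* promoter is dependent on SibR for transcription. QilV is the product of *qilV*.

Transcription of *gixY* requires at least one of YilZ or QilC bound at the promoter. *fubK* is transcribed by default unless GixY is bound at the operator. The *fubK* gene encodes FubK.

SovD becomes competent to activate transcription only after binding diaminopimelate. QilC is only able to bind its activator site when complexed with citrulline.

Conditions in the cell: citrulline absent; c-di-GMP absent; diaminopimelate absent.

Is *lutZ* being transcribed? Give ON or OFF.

c-di-GMP is absent, so YilZ is active.
Citrulline is absent, so QilC is inactive.
Activator YilZ is present, so *gixY* is transcribed.
So GixY is produced and active.
With repressor GixY bound, *fubK* is not transcribed.
So FubK is not produced.
Diaminopimelate is absent, so SovD is inactive.
No activator is available at the *sibR* promoter, so *sibR* is not transcribed.
So SibR is not produced.
Required activator SibR is absent, so *qilV* is not transcribed.
So QilV is not produced.
With no repressor bound, *lutZ* is transcribed.

ON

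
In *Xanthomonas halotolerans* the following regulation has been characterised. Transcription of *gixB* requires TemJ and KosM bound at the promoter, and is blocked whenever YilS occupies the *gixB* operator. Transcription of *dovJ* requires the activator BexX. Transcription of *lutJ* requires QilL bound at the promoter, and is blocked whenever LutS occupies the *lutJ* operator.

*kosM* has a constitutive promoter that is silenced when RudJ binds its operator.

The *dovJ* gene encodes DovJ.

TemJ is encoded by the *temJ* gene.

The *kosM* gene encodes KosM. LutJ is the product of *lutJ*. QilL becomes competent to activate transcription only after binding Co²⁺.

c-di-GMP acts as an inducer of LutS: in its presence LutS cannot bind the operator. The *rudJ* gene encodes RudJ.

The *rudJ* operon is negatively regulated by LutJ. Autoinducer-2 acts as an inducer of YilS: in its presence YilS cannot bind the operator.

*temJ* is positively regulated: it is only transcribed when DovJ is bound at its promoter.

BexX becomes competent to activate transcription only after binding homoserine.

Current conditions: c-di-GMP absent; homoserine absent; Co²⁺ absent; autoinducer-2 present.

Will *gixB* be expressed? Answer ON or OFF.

Homoserine is absent, so BexX is inactive.
Required activator BexX is absent, so *dovJ* is not transcribed.
So DovJ is not produced.
Required activator DovJ is absent, so *temJ* is not transcribed.
So TemJ is not produced.
c-di-GMP is absent, so LutS is active.
Co²⁺ is absent, so QilL is inactive.
With repressor LutS bound, *lutJ* is not transcribed.
So LutJ is not produced.
With no repressor bound, *rudJ* is transcribed.
So RudJ is produced and active.
With repressor RudJ bound, *kosM* is not transcribed.
So KosM is not produced.
Autoinducer-2 is present, so YilS is inactive.
Required activator TemJ is absent, so *gixB* is not transcribed.

OFF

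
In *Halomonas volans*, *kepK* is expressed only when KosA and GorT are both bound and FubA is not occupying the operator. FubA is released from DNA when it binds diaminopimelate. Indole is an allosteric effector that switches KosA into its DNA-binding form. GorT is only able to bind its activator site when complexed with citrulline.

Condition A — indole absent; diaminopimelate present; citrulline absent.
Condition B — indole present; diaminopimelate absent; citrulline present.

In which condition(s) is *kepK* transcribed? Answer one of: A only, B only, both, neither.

Condition A:
Indole is absent, so KosA is inactive.
Diaminopimelate is present, so FubA is inactive.
Citrulline is absent, so GorT is inactive.
Required activator KosA is absent, so *kepK* is not transcribed.
→ *kepK* is OFF in A.
Condition B:
Indole is present, so KosA is active.
Diaminopimelate is absent, so FubA is active.
Citrulline is present, so GorT is active.
With repressor FubA bound, *kepK* is not transcribed.
→ *kepK* is OFF in B.

neither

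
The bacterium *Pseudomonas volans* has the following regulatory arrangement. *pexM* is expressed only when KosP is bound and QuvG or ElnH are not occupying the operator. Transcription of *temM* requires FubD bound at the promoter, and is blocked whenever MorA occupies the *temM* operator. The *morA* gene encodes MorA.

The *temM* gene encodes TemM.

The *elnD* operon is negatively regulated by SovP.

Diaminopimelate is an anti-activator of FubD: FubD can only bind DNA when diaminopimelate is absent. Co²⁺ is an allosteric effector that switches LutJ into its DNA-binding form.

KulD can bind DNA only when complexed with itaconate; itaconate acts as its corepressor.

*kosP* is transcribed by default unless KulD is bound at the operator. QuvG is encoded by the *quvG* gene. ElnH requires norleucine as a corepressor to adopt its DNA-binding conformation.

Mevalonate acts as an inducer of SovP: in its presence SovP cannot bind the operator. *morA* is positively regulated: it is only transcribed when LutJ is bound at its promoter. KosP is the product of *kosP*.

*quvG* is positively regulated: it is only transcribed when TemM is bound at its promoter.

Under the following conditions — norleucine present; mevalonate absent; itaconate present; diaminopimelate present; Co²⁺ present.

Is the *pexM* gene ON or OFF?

Co²⁺ is present, so LutJ is active.
No repressor is bound and LutJ is active, so *morA* is transcribed.
So MorA is produced and active.
Diaminopimelate is present, so FubD is inactive.
With repressor MorA bound, *temM* is not transcribed.
So TemM is not produced.
Required activator TemM is absent, so *quvG* is not transcribed.
So QuvG is not produced.
Norleucine is present, so ElnH is active.
Itaconate is present, so KulD is active.
With repressor KulD bound, *kosP* is not transcribed.
So KosP is not produced.
With repressor ElnH bound, *pexM* is not transcribed.

OFF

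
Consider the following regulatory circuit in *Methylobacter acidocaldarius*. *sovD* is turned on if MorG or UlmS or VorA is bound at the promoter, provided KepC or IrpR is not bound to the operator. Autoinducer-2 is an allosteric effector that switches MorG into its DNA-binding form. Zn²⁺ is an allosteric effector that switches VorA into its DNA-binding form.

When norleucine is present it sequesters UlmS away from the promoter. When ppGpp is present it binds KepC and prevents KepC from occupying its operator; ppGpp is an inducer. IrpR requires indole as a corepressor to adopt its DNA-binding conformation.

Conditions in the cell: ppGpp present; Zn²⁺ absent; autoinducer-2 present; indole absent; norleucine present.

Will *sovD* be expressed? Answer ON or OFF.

Autoinducer-2 is present, so MorG is active.
Norleucine is present, so UlmS is inactive.
Zn²⁺ is absent, so VorA is inactive.
ppGpp is present, so KepC is inactive.
Indole is absent, so IrpR is inactive.
Activator MorG is present, so *sovD* is transcribed.

ON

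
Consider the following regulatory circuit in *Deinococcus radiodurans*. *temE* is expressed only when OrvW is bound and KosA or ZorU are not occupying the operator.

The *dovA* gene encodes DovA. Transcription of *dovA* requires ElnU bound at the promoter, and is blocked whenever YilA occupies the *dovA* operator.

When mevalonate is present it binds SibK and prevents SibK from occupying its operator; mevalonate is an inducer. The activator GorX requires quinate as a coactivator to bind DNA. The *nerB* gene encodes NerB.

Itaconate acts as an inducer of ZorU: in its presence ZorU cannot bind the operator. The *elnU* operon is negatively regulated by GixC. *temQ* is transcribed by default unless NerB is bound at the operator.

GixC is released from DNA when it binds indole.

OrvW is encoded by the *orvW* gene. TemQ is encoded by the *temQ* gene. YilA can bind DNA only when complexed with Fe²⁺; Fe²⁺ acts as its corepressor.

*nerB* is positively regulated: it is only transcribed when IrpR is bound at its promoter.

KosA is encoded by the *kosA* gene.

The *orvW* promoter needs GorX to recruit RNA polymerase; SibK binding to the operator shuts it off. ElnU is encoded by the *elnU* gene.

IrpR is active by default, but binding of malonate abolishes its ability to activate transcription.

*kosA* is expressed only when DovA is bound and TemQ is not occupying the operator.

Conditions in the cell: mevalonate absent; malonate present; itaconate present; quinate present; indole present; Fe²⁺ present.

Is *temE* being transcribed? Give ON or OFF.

Mevalonate is absent, so SibK is active.
Quinate is present, so GorX is active.
With repressor SibK bound, *orvW* is not transcribed.
So OrvW is not produced.
Fe²⁺ is present, so YilA is active.
Indole is present, so GixC is inactive.
With no repressor bound, *elnU* is transcribed.
So ElnU is produced and active.
With repressor YilA bound, *dovA* is not transcribed.
So DovA is not produced.
Malonate is present, so IrpR is inactive.
Required activator IrpR is absent, so *nerB* is not transcribed.
So NerB is not produced.
With no repressor bound, *temQ* is transcribed.
So TemQ is produced and active.
With repressor TemQ bound, *kosA* is not transcribed.
So KosA is not produced.
Itaconate is present, so ZorU is inactive.
Required activator OrvW is absent, so *temE* is not transcribed.

OFF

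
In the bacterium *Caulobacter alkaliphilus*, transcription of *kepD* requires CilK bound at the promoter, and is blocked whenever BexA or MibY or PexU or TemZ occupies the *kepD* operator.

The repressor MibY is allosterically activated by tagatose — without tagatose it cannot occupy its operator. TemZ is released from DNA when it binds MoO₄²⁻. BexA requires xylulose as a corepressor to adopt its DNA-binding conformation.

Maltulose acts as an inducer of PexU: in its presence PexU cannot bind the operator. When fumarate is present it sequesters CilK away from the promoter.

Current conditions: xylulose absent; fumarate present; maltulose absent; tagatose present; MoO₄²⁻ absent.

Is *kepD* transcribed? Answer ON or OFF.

Xylulose is absent, so BexA is inactive.
Tagatose is present, so MibY is active.
Fumarate is present, so CilK is inactive.
Maltulose is absent, so PexU is active.
MoO₄²⁻ is absent, so TemZ is active.
With repressor MibY bound, *kepD* is not transcribed.

OFF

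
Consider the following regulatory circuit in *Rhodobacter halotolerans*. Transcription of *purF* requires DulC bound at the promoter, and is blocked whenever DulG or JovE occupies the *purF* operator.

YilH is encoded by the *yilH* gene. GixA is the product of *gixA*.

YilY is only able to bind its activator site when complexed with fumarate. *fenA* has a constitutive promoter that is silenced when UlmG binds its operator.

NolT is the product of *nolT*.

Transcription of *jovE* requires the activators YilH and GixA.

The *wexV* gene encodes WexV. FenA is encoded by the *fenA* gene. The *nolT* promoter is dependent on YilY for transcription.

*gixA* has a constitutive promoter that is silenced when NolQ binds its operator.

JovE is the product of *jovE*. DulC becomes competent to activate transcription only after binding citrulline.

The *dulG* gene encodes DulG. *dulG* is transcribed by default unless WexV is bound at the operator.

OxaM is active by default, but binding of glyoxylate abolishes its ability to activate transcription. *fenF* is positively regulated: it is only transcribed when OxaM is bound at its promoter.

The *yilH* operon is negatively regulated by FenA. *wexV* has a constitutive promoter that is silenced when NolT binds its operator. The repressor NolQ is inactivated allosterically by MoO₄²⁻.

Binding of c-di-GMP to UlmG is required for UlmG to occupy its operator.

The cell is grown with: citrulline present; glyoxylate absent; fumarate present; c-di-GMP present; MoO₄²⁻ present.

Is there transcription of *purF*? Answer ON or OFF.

OFF

Fumarate is present, so YilY is active.
No repressor is bound and YilY is active, so *nolT* is transcribed.
So NolT is produced and active.
With repressor NolT bound, *wexV* is not transcribed.
So WexV is not produced.
With no repressor bound, *dulG* is transcribed.
So DulG is produced and active.
c-di-GMP is present, so UlmG is active.
With repressor UlmG bound, *fenA* is not transcribed.
So FenA is not produced.
With no repressor bound, *yilH* is transcribed.
So YilH is produced and active.
MoO₄²⁻ is present, so NolQ is inactive.
With no repressor bound, *gixA* is transcribed.
So GixA is produced and active.
No repressor is bound and YilH and GixA are active, so *jovE* is transcribed.
So JovE is produced and active.
Citrulline is present, so DulC is active.
With repressor DulG bound, *purF* is not transcribed.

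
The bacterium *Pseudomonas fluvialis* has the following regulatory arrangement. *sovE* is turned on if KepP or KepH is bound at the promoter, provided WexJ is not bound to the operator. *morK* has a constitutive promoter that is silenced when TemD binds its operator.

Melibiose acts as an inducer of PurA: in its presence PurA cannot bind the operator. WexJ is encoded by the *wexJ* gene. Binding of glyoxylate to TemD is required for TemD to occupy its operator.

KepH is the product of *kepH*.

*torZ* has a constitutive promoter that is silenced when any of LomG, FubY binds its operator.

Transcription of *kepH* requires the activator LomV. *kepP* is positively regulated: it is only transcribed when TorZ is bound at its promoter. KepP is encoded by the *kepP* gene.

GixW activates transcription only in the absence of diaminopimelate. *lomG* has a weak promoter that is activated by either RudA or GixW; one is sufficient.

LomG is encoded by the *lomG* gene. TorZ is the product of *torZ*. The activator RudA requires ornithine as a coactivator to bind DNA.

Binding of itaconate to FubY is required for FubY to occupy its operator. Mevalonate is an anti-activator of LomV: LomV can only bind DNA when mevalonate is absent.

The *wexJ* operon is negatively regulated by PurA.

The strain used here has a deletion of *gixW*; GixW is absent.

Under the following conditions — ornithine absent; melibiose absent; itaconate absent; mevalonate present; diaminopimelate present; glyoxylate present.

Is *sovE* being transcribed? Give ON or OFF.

ON

Ornithine is absent, so RudA is inactive.
GixW is non-functional in this strain, so it has no effect.
No activator is available at the *lomG* promoter, so *lomG* is not transcribed.
So LomG is not produced.
Itaconate is absent, so FubY is inactive.
With no repressor bound, *torZ* is transcribed.
So TorZ is produced and active.
No repressor is bound and TorZ is active, so *kepP* is transcribed.
So KepP is produced and active.
Melibiose is absent, so PurA is active.
With repressor PurA bound, *wexJ* is not transcribed.
So WexJ is not produced.
Mevalonate is present, so LomV is inactive.
Required activator LomV is absent, so *kepH* is not transcribed.
So KepH is not produced.
Activator KepP is present, so *sovE* is transcribed.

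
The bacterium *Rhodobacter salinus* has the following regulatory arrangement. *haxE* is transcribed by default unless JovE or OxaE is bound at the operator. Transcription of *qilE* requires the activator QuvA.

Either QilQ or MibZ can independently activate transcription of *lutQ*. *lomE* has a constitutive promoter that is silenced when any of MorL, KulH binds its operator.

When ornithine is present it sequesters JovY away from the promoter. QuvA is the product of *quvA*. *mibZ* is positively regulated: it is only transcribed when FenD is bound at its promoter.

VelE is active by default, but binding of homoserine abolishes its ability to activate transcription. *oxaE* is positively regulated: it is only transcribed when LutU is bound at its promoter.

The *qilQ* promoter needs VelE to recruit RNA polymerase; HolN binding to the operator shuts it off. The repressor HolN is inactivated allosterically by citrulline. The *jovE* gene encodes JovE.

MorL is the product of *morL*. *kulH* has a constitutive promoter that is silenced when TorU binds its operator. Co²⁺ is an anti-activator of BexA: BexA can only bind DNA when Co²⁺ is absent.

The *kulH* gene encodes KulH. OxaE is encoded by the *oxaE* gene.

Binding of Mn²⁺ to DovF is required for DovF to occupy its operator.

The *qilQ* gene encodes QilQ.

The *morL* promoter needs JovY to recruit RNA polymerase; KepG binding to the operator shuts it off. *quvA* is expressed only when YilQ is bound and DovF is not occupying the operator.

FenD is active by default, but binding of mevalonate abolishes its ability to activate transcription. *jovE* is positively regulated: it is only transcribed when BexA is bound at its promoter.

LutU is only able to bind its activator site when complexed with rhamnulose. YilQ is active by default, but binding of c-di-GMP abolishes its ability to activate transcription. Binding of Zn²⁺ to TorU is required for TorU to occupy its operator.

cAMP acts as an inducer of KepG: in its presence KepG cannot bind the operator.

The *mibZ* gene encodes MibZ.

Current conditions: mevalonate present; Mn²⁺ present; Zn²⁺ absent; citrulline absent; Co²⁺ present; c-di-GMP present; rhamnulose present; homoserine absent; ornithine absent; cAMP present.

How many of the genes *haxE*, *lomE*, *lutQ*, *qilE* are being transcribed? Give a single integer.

Co²⁺ is present, so BexA is inactive.
Required activator BexA is absent, so *jovE* is not transcribed.
So JovE is not produced.
Rhamnulose is present, so LutU is active.
No repressor is bound and LutU is active, so *oxaE* is transcribed.
So OxaE is produced and active.
With repressor OxaE bound, *haxE* is not transcribed.
→ *haxE* is OFF.
Ornithine is absent, so JovY is active.
cAMP is present, so KepG is inactive.
No repressor is bound and JovY is active, so *morL* is transcribed.
So MorL is produced and active.
Zn²⁺ is absent, so TorU is inactive.
With no repressor bound, *kulH* is transcribed.
So KulH is produced and active.
With repressor MorL bound, *lomE* is not transcribed.
→ *lomE* is OFF.
Homoserine is absent, so VelE is active.
Citrulline is absent, so HolN is active.
With repressor HolN bound, *qilQ* is not transcribed.
So QilQ is not produced.
Mevalonate is present, so FenD is inactive.
Required activator FenD is absent, so *mibZ* is not transcribed.
So MibZ is not produced.
No activator is available at the *lutQ* promoter, so *lutQ* is not transcribed.
→ *lutQ* is OFF.
Mn²⁺ is present, so DovF is active.
c-di-GMP is present, so YilQ is inactive.
With repressor DovF bound, *quvA* is not transcribed.
So QuvA is not produced.
Required activator QuvA is absent, so *qilE* is not transcribed.
→ *qilE* is OFF.
0 of the 4 genes are transcribed.

0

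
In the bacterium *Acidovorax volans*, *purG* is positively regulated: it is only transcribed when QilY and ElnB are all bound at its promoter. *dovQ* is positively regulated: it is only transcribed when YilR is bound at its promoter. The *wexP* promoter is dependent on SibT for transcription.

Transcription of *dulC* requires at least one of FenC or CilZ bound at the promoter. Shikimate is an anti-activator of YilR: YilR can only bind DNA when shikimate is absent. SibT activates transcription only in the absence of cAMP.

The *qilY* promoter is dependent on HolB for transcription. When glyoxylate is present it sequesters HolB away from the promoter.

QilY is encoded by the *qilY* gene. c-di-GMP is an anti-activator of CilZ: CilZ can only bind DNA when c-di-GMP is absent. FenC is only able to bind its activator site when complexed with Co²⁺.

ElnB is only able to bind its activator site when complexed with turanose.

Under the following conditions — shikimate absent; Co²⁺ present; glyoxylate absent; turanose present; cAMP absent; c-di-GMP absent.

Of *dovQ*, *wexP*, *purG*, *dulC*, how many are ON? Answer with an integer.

Shikimate is absent, so YilR is active.
No repressor is bound and YilR is active, so *dovQ* is transcribed.
→ *dovQ* is ON.
cAMP is absent, so SibT is active.
No repressor is bound and SibT is active, so *wexP* is transcribed.
→ *wexP* is ON.
Glyoxylate is absent, so HolB is active.
No repressor is bound and HolB is active, so *qilY* is transcribed.
So QilY is produced and active.
Turanose is present, so ElnB is active.
No repressor is bound and QilY and ElnB are active, so *purG* is transcribed.
→ *purG* is ON.
Co²⁺ is present, so FenC is active.
c-di-GMP is absent, so CilZ is active.
Activator FenC is present, so *dulC* is transcribed.
→ *dulC* is ON.
4 of the 4 genes are transcribed.

4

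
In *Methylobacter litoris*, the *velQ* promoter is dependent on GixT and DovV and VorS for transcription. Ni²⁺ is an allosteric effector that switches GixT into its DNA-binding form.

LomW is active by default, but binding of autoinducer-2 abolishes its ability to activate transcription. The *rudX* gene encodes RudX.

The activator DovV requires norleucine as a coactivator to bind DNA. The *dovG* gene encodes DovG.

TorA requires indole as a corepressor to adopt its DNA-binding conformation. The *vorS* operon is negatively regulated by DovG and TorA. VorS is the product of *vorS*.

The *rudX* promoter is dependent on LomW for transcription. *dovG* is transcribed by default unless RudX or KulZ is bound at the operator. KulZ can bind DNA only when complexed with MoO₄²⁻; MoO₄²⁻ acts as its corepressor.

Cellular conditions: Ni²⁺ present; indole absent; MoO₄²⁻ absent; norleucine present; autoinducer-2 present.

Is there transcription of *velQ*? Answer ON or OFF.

OFF

Ni²⁺ is present, so GixT is active.
Norleucine is present, so DovV is active.
Autoinducer-2 is present, so LomW is inactive.
Required activator LomW is absent, so *rudX* is not transcribed.
So RudX is not produced.
MoO₄²⁻ is absent, so KulZ is inactive.
With no repressor bound, *dovG* is transcribed.
So DovG is produced and active.
Indole is absent, so TorA is inactive.
With repressor DovG bound, *vorS* is not transcribed.
So VorS is not produced.
Required activator VorS is absent, so *velQ* is not transcribed.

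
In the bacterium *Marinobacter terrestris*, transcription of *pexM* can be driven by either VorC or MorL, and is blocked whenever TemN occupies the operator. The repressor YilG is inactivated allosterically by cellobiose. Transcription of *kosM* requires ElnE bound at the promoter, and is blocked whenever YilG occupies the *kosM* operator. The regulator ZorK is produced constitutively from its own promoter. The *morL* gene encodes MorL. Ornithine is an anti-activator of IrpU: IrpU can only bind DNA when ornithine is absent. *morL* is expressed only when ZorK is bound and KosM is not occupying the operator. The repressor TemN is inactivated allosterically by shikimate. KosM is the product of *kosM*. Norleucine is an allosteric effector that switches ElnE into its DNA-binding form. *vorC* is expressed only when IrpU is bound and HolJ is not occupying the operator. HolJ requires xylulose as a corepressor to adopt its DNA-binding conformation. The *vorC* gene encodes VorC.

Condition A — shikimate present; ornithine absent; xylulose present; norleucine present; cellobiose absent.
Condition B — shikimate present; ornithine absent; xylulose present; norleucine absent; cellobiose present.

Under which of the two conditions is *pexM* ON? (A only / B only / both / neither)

both

Condition A:
Shikimate is present, so TemN is inactive.
Ornithine is absent, so IrpU is active.
Xylulose is present, so HolJ is active.
With repressor HolJ bound, *vorC* is not transcribed.
So VorC is not produced.
Norleucine is present, so ElnE is active.
Cellobiose is absent, so YilG is active.
With repressor YilG bound, *kosM* is not transcribed.
So KosM is not produced.
ZorK is produced constitutively and is active.
No repressor is bound and ZorK is active, so *morL* is transcribed.
So MorL is produced and active.
Activator MorL is present, so *pexM* is transcribed.
→ *pexM* is ON in A.
Condition B:
Shikimate is present, so TemN is inactive.
Ornithine is absent, so IrpU is active.
Xylulose is present, so HolJ is active.
With repressor HolJ bound, *vorC* is not transcribed.
So VorC is not produced.
Norleucine is absent, so ElnE is inactive.
Cellobiose is present, so YilG is inactive.
Required activator ElnE is absent, so *kosM* is not transcribed.
So KosM is not produced.
ZorK is produced constitutively and is active.
No repressor is bound and ZorK is active, so *morL* is transcribed.
So MorL is produced and active.
Activator MorL is present, so *pexM* is transcribed.
→ *pexM* is ON in B.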